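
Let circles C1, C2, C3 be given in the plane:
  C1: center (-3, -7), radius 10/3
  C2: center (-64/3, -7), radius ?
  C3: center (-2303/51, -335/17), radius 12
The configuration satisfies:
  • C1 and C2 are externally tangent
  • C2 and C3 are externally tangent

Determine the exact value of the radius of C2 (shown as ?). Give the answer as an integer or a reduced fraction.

1. [ext C1·C2]  r_C2² + (20/3)r_C2 − 325 = 0  ⇒  r_C2 = 15 (r>0 drops 1)
2. [ext C2·C3]  r_C2² + 24r_C2 − 585 = 0  ⇒  r_C2 = 15 (r>0 drops 1)

15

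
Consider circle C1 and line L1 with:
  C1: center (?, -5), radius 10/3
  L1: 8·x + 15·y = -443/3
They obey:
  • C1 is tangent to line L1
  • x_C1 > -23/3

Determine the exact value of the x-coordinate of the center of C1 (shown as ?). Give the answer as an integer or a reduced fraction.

1. [C1‖L1]  x_C1² + (109/6)x_C1 + 97/3 = 0  ⇒  x_C1 = -97/6 or -2
2. given x_C1 > -23/3: keep -2

-2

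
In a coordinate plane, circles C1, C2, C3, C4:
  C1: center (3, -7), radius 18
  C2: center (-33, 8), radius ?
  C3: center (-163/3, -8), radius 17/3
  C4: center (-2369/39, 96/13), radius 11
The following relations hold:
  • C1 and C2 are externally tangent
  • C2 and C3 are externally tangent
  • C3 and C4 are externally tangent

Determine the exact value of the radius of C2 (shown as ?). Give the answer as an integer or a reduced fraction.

21

1. [ext C1·C2]  r_C2² + 36r_C2 − 1197 = 0  ⇒  r_C2 = 21 (r>0 drops 1)
2. [ext C2·C3]  r_C2² + (34/3)r_C2 − 679 = 0  ⇒  r_C2 = 21 (r>0 drops 1)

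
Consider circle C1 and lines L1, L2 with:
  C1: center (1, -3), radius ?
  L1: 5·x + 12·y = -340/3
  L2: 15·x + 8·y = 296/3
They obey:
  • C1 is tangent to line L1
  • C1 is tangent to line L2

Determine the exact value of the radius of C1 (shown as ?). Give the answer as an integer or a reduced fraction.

1. [C1‖L1]  r_C1² − 361/9 = 0  ⇒  r_C1 = 19/3 (r>0 drops 1)
2. [C1‖L2]  r_C1² − 361/9 = 0  ⇒  r_C1 = 19/3 (r>0 drops 1)

19/3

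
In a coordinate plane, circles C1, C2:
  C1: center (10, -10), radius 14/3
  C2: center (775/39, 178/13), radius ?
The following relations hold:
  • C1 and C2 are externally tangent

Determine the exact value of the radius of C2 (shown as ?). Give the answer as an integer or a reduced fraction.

21

1. [ext C1·C2]  r_C2² + (28/3)r_C2 − 637 = 0  ⇒  r_C2 = 21 (r>0 drops 1)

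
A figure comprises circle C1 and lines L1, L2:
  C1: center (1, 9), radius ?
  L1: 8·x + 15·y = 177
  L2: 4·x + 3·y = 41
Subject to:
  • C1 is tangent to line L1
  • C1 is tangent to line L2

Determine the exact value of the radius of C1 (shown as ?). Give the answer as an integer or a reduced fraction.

1. [C1‖L1]  r_C1² − 4 = 0  ⇒  r_C1 = 2 (r>0 drops 1)
2. [C1‖L2]  r_C1² − 4 = 0  ⇒  r_C1 = 2 (r>0 drops 1)

2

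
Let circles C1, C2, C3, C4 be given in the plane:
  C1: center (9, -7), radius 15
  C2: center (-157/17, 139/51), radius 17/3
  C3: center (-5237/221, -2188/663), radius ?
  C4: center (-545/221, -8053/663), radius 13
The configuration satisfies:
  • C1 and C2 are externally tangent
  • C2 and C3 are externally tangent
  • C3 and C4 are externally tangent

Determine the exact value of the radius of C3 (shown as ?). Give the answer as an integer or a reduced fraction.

1. [ext C2·C3]  r_C3² + (34/3)r_C3 − 640/3 = 0  ⇒  r_C3 = 10 (r>0 drops 1)
2. [ext C3·C4]  r_C3² + 26r_C3 − 360 = 0  ⇒  r_C3 = 10 (r>0 drops 1)

10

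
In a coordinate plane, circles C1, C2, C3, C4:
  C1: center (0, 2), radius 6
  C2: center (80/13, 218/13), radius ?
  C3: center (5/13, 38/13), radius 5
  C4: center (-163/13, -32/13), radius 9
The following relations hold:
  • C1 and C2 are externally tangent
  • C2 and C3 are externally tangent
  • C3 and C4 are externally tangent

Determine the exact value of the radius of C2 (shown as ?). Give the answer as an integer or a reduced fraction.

1. [ext C1·C2]  r_C2² + 12r_C2 − 220 = 0  ⇒  r_C2 = 10 (r>0 drops 1)
2. [ext C2·C3]  r_C2² + 10r_C2 − 200 = 0  ⇒  r_C2 = 10 (r>0 drops 1)

10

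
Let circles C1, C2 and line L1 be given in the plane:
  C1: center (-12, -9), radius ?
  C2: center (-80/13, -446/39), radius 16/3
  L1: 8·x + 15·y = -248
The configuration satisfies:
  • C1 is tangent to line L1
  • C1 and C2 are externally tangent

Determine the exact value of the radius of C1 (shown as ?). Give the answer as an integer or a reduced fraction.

1. [C1‖L1]  r_C1² − 1 = 0  ⇒  r_C1 = 1 (r>0 drops 1)
2. [ext C1·C2]  r_C1² + (32/3)r_C1 − 35/3 = 0  ⇒  r_C1 = 1 (r>0 drops 1)

1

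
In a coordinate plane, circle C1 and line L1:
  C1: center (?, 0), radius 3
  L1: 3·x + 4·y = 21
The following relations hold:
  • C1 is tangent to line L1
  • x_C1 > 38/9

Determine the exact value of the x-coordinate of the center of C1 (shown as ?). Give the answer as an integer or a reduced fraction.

12

1. [C1‖L1]  x_C1² − 14x_C1 + 24 = 0  ⇒  x_C1 = 2 or 12
2. given x_C1 > 38/9: keep 12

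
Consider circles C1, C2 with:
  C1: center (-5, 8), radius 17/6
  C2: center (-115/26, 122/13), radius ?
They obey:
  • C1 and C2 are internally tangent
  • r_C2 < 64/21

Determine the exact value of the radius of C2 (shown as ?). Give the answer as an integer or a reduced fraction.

1. [int C1,C2]  r_C2² − (17/3)r_C2 + 52/9 = 0  ⇒  r_C2 = 4/3 or 13/3
2. given r_C2 < 64/21: keep 4/3

4/3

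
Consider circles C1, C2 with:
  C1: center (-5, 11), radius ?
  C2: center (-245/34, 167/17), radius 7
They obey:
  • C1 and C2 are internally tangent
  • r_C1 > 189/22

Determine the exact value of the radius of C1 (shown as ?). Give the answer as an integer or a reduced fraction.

1. [int C1,C2]  r_C1² − 14r_C1 + 171/4 = 0  ⇒  r_C1 = 9/2 or 19/2
2. given r_C1 > 189/22: keep 19/2

19/2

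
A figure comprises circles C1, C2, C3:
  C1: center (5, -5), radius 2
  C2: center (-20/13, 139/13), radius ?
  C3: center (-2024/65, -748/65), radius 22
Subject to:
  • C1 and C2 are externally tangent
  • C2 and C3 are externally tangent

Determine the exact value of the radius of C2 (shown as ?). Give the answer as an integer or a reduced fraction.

15

1. [ext C1·C2]  r_C2² + 4r_C2 − 285 = 0  ⇒  r_C2 = 15 (r>0 drops 1)
2. [ext C2·C3]  r_C2² + 44r_C2 − 885 = 0  ⇒  r_C2 = 15 (r>0 drops 1)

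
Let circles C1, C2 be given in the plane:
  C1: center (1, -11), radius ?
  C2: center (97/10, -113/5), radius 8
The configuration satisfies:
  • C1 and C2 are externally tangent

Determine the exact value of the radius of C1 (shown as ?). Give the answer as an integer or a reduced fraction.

1. [ext C1·C2]  r_C1² + 16r_C1 − 585/4 = 0  ⇒  r_C1 = 13/2 (r>0 drops 1)

13/2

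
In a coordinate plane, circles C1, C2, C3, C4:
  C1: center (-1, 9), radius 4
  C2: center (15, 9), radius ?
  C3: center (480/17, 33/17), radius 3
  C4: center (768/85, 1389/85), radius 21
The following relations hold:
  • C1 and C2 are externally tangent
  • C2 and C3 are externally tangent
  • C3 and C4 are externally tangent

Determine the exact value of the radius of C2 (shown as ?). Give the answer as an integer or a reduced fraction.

1. [ext C1·C2]  r_C2² + 8r_C2 − 240 = 0  ⇒  r_C2 = 12 (r>0 drops 1)
2. [ext C2·C3]  r_C2² + 6r_C2 − 216 = 0  ⇒  r_C2 = 12 (r>0 drops 1)

12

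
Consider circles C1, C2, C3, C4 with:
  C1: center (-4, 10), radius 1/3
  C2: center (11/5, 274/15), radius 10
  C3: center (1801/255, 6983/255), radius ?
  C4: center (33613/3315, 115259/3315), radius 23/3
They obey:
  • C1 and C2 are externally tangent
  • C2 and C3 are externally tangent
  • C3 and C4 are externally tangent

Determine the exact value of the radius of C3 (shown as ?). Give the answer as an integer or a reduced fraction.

1. [ext C2·C3]  r_C3² + 20r_C3 − 61/9 = 0  ⇒  r_C3 = 1/3 (r>0 drops 1)
2. [ext C3·C4]  r_C3² + (46/3)r_C3 − 47/9 = 0  ⇒  r_C3 = 1/3 (r>0 drops 1)

1/3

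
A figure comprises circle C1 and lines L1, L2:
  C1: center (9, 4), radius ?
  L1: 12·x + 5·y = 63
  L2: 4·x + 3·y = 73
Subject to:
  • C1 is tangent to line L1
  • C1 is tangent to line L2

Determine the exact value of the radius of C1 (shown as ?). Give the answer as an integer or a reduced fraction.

5

1. [C1‖L1]  r_C1² − 25 = 0  ⇒  r_C1 = 5 (r>0 drops 1)
2. [C1‖L2]  r_C1² − 25 = 0  ⇒  r_C1 = 5 (r>0 drops 1)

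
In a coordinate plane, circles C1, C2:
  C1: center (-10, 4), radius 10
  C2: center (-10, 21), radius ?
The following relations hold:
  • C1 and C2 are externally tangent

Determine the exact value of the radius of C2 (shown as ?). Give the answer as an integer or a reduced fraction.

1. [ext C1·C2]  r_C2² + 20r_C2 − 189 = 0  ⇒  r_C2 = 7 (r>0 drops 1)

7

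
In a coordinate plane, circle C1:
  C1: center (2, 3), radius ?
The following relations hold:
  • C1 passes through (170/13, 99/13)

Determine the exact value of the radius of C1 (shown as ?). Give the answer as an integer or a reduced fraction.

12

1. [C1∋P]  r_C1² − 144 = 0  ⇒  r_C1 = 12 (r>0 drops 1)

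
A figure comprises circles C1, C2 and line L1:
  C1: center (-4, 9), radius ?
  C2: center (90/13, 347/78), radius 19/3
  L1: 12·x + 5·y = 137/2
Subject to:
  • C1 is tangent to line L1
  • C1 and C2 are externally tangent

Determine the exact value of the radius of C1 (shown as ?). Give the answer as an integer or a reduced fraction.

11/2

1. [C1‖L1]  r_C1² − 121/4 = 0  ⇒  r_C1 = 11/2 (r>0 drops 1)
2. [ext C1·C2]  r_C1² + (38/3)r_C1 − 1199/12 = 0  ⇒  r_C1 = 11/2 (r>0 drops 1)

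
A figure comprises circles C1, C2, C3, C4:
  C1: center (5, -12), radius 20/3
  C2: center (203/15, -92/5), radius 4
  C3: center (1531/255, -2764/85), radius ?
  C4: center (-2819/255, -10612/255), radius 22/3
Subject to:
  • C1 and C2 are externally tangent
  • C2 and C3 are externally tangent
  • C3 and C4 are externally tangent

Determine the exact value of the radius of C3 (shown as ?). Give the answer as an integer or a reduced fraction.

1. [ext C2·C3]  r_C3² + 8r_C3 − 240 = 0  ⇒  r_C3 = 12 (r>0 drops 1)
2. [ext C3·C4]  r_C3² + (44/3)r_C3 − 320 = 0  ⇒  r_C3 = 12 (r>0 drops 1)

12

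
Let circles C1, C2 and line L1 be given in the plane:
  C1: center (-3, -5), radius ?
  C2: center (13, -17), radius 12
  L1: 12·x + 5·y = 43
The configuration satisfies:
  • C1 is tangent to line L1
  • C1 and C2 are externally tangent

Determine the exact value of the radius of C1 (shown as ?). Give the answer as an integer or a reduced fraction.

1. [C1‖L1]  r_C1² − 64 = 0  ⇒  r_C1 = 8 (r>0 drops 1)
2. [ext C1·C2]  r_C1² + 24r_C1 − 256 = 0  ⇒  r_C1 = 8 (r>0 drops 1)

8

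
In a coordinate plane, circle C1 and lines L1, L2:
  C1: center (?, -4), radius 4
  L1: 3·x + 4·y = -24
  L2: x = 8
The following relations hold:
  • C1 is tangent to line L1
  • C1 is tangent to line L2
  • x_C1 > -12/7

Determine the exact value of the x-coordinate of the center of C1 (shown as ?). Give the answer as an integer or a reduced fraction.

1. [C1‖L1]  x_C1² + (16/3)x_C1 − 112/3 = 0  ⇒  x_C1 = -28/3 or 4
2. [C1‖L2]  x_C1² − 16x_C1 + 48 = 0  ⇒  x_C1 = 4 or 12

4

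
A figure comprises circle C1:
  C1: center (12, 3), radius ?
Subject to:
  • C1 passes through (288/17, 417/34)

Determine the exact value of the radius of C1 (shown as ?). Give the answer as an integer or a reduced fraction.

21/2

1. [C1∋P]  r_C1² − 441/4 = 0  ⇒  r_C1 = 21/2 (r>0 drops 1)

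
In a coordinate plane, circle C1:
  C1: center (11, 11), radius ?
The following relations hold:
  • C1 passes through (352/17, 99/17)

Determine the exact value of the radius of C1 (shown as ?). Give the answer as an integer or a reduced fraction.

1. [C1∋P]  r_C1² − 121 = 0  ⇒  r_C1 = 11 (r>0 drops 1)

11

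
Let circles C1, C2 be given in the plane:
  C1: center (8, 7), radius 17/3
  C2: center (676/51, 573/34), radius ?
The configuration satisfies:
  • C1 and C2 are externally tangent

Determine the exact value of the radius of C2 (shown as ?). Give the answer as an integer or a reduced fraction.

11/2

1. [ext C1·C2]  r_C2² + (34/3)r_C2 − 1111/12 = 0  ⇒  r_C2 = 11/2 (r>0 drops 1)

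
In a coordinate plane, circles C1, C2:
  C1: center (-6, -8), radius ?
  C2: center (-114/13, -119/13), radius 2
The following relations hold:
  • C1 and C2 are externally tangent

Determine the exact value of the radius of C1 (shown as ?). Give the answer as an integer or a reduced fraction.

1

1. [ext C1·C2]  r_C1² + 4r_C1 − 5 = 0  ⇒  r_C1 = 1 (r>0 drops 1)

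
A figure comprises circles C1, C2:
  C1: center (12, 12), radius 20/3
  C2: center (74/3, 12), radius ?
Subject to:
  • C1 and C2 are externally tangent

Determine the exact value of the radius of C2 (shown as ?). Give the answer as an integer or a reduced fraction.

1. [ext C1·C2]  r_C2² + (40/3)r_C2 − 116 = 0  ⇒  r_C2 = 6 (r>0 drops 1)

6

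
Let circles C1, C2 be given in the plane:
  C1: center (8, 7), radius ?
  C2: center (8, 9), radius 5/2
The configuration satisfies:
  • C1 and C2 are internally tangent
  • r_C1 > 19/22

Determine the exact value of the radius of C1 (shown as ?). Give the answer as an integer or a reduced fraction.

1. [int C1,C2]  r_C1² − 5r_C1 + 9/4 = 0  ⇒  r_C1 = 1/2 or 9/2
2. given r_C1 > 19/22: keep 9/2

9/2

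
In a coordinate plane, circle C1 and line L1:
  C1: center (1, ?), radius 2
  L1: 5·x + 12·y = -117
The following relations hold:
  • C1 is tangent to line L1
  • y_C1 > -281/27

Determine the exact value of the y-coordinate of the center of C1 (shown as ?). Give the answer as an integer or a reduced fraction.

1. [C1‖L1]  y_C1² + (61/3)y_C1 + 296/3 = 0  ⇒  y_C1 = -37/3 or -8
2. given y_C1 > -281/27: keep -8

-8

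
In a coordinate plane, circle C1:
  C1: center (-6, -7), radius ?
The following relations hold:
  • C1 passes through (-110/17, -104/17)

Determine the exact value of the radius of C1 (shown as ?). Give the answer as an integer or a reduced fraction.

1. [C1∋P]  r_C1² − 1 = 0  ⇒  r_C1 = 1 (r>0 drops 1)

1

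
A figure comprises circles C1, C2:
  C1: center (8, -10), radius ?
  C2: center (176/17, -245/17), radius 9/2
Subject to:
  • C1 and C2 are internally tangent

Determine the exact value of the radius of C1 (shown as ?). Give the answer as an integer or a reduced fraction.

19/2

1. [int C1,C2]  r_C1² − 9r_C1 − 19/4 = 0  ⇒  r_C1 = 19/2 (r>0 drops 1)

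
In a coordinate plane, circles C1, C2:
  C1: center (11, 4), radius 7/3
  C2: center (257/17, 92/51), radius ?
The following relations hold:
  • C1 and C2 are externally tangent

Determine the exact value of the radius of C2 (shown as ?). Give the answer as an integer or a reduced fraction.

7/3

1. [ext C1·C2]  r_C2² + (14/3)r_C2 − 49/3 = 0  ⇒  r_C2 = 7/3 (r>0 drops 1)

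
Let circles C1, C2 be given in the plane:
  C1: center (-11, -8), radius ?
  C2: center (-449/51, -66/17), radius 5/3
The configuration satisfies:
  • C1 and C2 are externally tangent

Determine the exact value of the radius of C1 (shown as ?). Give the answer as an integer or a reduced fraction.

3

1. [ext C1·C2]  r_C1² + (10/3)r_C1 − 19 = 0  ⇒  r_C1 = 3 (r>0 drops 1)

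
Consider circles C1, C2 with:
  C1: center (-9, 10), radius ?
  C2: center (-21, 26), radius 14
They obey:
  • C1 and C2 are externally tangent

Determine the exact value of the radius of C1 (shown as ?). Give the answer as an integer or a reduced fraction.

6

1. [ext C1·C2]  r_C1² + 28r_C1 − 204 = 0  ⇒  r_C1 = 6 (r>0 drops 1)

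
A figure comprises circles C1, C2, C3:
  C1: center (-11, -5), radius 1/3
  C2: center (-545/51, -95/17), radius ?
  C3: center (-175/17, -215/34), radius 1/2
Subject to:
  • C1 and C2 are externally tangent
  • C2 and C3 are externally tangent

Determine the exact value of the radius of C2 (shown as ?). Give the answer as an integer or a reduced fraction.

1. [ext C1·C2]  r_C2² + (2/3)r_C2 − 1/3 = 0  ⇒  r_C2 = 1/3 (r>0 drops 1)
2. [ext C2·C3]  r_C2² + 1r_C2 − 4/9 = 0  ⇒  r_C2 = 1/3 (r>0 drops 1)

1/3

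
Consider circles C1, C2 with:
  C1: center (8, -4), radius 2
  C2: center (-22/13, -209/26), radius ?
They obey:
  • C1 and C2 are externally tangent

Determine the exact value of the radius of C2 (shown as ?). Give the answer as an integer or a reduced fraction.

17/2

1. [ext C1·C2]  r_C2² + 4r_C2 − 425/4 = 0  ⇒  r_C2 = 17/2 (r>0 drops 1)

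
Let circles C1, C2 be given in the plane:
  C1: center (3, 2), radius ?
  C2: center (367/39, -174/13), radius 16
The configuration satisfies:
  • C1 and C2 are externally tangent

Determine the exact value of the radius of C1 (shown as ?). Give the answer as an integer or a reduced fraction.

2/3

1. [ext C1·C2]  r_C1² + 32r_C1 − 196/9 = 0  ⇒  r_C1 = 2/3 (r>0 drops 1)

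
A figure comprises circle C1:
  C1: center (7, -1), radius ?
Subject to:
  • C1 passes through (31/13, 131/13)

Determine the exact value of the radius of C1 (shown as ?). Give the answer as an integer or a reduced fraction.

12

1. [C1∋P]  r_C1² − 144 = 0  ⇒  r_C1 = 12 (r>0 drops 1)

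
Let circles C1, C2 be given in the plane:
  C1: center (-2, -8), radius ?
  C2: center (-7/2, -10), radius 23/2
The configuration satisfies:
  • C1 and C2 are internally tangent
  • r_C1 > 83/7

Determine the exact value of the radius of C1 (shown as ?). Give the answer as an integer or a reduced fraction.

1. [int C1,C2]  r_C1² − 23r_C1 + 126 = 0  ⇒  r_C1 = 9 or 14
2. given r_C1 > 83/7: keep 14

14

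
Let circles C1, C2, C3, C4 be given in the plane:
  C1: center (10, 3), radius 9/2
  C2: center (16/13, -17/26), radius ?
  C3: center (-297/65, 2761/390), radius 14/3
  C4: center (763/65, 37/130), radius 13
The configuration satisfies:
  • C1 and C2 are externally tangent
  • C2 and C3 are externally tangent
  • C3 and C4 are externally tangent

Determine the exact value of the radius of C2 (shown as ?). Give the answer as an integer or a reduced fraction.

1. [ext C1·C2]  r_C2² + 9r_C2 − 70 = 0  ⇒  r_C2 = 5 (r>0 drops 1)
2. [ext C2·C3]  r_C2² + (28/3)r_C2 − 215/3 = 0  ⇒  r_C2 = 5 (r>0 drops 1)

5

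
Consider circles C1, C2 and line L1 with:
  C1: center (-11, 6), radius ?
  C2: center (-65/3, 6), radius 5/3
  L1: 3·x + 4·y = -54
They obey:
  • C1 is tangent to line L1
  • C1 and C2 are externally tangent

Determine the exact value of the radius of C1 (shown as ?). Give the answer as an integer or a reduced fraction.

9

1. [C1‖L1]  r_C1² − 81 = 0  ⇒  r_C1 = 9 (r>0 drops 1)
2. [ext C1·C2]  r_C1² + (10/3)r_C1 − 111 = 0  ⇒  r_C1 = 9 (r>0 drops 1)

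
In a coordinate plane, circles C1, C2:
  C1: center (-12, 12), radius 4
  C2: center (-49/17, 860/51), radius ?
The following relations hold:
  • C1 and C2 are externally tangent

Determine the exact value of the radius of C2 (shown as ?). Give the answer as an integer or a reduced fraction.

19/3

1. [ext C1·C2]  r_C2² + 8r_C2 − 817/9 = 0  ⇒  r_C2 = 19/3 (r>0 drops 1)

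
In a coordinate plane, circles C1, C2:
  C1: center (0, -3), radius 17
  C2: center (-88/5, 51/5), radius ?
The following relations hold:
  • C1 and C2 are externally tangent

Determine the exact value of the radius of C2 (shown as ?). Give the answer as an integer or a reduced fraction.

1. [ext C1·C2]  r_C2² + 34r_C2 − 195 = 0  ⇒  r_C2 = 5 (r>0 drops 1)

5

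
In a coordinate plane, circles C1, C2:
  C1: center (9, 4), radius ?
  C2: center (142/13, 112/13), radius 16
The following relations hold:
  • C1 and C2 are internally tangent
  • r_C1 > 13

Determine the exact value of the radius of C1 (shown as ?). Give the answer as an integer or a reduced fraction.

1. [int C1,C2]  r_C1² − 32r_C1 + 231 = 0  ⇒  r_C1 = 11 or 21
2. given r_C1 > 13: keep 21

21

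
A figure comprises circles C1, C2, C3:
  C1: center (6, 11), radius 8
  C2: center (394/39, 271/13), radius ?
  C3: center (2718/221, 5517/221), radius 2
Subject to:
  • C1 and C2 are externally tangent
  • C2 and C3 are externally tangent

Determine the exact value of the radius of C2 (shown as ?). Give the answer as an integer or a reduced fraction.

8/3

1. [ext C1·C2]  r_C2² + 16r_C2 − 448/9 = 0  ⇒  r_C2 = 8/3 (r>0 drops 1)
2. [ext C2·C3]  r_C2² + 4r_C2 − 160/9 = 0  ⇒  r_C2 = 8/3 (r>0 drops 1)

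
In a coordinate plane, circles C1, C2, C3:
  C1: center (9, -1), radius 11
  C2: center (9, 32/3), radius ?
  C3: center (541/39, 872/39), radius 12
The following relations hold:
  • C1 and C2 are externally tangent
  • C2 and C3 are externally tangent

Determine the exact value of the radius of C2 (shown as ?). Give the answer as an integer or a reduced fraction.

2/3

1. [ext C1·C2]  r_C2² + 22r_C2 − 136/9 = 0  ⇒  r_C2 = 2/3 (r>0 drops 1)
2. [ext C2·C3]  r_C2² + 24r_C2 − 148/9 = 0  ⇒  r_C2 = 2/3 (r>0 drops 1)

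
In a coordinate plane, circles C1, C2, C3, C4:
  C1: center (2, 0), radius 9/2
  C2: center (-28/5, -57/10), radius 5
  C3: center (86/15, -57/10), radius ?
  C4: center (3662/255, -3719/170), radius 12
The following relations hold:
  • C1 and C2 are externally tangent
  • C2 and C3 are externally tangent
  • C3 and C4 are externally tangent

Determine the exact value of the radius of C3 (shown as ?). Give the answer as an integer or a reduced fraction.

19/3

1. [ext C2·C3]  r_C3² + 10r_C3 − 931/9 = 0  ⇒  r_C3 = 19/3 (r>0 drops 1)
2. [ext C3·C4]  r_C3² + 24r_C3 − 1729/9 = 0  ⇒  r_C3 = 19/3 (r>0 drops 1)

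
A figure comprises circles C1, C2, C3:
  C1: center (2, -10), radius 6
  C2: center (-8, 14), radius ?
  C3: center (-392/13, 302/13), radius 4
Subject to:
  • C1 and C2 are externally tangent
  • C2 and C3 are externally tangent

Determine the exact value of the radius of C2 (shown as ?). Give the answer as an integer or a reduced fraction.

20

1. [ext C1·C2]  r_C2² + 12r_C2 − 640 = 0  ⇒  r_C2 = 20 (r>0 drops 1)
2. [ext C2·C3]  r_C2² + 8r_C2 − 560 = 0  ⇒  r_C2 = 20 (r>0 drops 1)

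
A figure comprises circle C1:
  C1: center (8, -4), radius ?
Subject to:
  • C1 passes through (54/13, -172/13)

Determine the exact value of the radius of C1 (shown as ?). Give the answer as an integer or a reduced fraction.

1. [C1∋P]  r_C1² − 100 = 0  ⇒  r_C1 = 10 (r>0 drops 1)

10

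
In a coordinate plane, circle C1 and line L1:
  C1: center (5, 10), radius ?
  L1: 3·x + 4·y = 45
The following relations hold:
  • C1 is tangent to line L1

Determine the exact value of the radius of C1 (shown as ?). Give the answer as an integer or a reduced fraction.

1. [C1‖L1]  r_C1² − 4 = 0  ⇒  r_C1 = 2 (r>0 drops 1)

2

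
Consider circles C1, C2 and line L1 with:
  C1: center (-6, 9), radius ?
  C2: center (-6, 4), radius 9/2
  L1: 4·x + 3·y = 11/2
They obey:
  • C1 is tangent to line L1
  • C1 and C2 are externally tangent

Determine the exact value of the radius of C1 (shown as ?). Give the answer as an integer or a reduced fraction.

1. [C1‖L1]  r_C1² − 1/4 = 0  ⇒  r_C1 = 1/2 (r>0 drops 1)
2. [ext C1·C2]  r_C1² + 9r_C1 − 19/4 = 0  ⇒  r_C1 = 1/2 (r>0 drops 1)

1/2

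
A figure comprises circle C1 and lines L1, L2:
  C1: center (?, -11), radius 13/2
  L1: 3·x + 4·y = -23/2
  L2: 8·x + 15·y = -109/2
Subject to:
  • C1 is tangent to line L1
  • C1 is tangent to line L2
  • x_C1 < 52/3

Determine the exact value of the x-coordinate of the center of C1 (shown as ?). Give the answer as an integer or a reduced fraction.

1. [C1‖L1]  x_C1² − (65/3)x_C1 = 0  ⇒  x_C1 = 0 or 65/3
2. [C1‖L2]  x_C1² − (221/8)x_C1 = 0  ⇒  x_C1 = 0 or 221/8

0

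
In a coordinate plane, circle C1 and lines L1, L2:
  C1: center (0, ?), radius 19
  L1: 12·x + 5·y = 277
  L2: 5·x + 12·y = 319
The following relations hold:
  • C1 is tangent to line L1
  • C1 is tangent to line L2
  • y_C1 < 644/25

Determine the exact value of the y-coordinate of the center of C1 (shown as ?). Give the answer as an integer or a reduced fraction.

1. [C1‖L1]  y_C1² − (554/5)y_C1 + 3144/5 = 0  ⇒  y_C1 = 6 or 524/5
2. [C1‖L2]  y_C1² − (319/6)y_C1 + 283 = 0  ⇒  y_C1 = 6 or 283/6

6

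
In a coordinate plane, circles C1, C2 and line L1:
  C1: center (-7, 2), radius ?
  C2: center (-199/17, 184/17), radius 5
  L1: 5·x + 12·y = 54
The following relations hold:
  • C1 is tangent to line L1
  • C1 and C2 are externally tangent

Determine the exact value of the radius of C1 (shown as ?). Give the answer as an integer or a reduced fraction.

1. [C1‖L1]  r_C1² − 25 = 0  ⇒  r_C1 = 5 (r>0 drops 1)
2. [ext C1·C2]  r_C1² + 10r_C1 − 75 = 0  ⇒  r_C1 = 5 (r>0 drops 1)

5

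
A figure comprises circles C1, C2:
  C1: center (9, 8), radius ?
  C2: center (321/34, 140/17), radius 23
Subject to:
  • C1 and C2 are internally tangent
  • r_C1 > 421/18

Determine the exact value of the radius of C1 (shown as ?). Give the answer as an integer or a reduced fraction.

1. [int C1,C2]  r_C1² − 46r_C1 + 2115/4 = 0  ⇒  r_C1 = 45/2 or 47/2
2. given r_C1 > 421/18: keep 47/2

47/2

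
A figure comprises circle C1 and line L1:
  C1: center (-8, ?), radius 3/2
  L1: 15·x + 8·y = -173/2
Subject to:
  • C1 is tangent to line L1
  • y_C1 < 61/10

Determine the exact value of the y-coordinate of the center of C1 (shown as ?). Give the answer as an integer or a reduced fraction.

1. [C1‖L1]  y_C1² − (67/8)y_C1 + 59/8 = 0  ⇒  y_C1 = 1 or 59/8
2. given y_C1 < 61/10: keep 1

1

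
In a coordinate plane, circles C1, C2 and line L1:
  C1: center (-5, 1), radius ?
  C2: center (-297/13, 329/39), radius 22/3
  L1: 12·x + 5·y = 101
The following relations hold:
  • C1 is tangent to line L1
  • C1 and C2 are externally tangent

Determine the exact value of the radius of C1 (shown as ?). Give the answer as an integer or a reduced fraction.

1. [C1‖L1]  r_C1² − 144 = 0  ⇒  r_C1 = 12 (r>0 drops 1)
2. [ext C1·C2]  r_C1² + (44/3)r_C1 − 320 = 0  ⇒  r_C1 = 12 (r>0 drops 1)

12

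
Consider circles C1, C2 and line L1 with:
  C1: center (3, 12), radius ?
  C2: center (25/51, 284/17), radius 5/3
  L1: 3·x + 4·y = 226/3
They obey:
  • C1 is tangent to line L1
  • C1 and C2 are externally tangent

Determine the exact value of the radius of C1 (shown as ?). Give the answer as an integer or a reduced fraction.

11/3

1. [C1‖L1]  r_C1² − 121/9 = 0  ⇒  r_C1 = 11/3 (r>0 drops 1)
2. [ext C1·C2]  r_C1² + (10/3)r_C1 − 77/3 = 0  ⇒  r_C1 = 11/3 (r>0 drops 1)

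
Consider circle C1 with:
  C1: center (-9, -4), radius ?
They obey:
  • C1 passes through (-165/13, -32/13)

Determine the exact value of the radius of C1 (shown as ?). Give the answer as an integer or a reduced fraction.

4

1. [C1∋P]  r_C1² − 16 = 0  ⇒  r_C1 = 4 (r>0 drops 1)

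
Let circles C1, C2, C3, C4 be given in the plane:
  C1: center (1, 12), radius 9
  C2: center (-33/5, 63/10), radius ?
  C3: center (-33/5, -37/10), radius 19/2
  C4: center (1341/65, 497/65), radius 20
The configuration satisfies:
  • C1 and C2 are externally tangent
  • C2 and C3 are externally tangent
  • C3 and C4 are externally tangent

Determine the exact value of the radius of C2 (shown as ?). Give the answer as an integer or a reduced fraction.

1. [ext C1·C2]  r_C2² + 18r_C2 − 37/4 = 0  ⇒  r_C2 = 1/2 (r>0 drops 1)
2. [ext C2·C3]  r_C2² + 19r_C2 − 39/4 = 0  ⇒  r_C2 = 1/2 (r>0 drops 1)

1/2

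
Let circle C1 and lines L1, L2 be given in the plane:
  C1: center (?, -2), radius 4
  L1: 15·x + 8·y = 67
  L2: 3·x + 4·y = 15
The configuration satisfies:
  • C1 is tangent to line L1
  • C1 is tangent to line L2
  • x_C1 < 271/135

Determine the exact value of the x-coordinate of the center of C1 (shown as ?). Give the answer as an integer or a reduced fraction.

1

1. [C1‖L1]  x_C1² − (166/15)x_C1 + 151/15 = 0  ⇒  x_C1 = 1 or 151/15
2. [C1‖L2]  x_C1² − (46/3)x_C1 + 43/3 = 0  ⇒  x_C1 = 1 or 43/3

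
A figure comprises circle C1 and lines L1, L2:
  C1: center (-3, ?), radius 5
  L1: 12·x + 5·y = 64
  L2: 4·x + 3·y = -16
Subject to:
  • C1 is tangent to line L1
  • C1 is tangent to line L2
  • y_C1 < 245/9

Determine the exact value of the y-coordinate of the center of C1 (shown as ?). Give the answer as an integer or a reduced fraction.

1. [C1‖L1]  y_C1² − 40y_C1 + 231 = 0  ⇒  y_C1 = 7 or 33
2. [C1‖L2]  y_C1² + (8/3)y_C1 − 203/3 = 0  ⇒  y_C1 = -29/3 or 7

7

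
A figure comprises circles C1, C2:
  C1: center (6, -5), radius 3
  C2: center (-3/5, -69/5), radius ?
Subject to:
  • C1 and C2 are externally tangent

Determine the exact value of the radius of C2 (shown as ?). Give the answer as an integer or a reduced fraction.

1. [ext C1·C2]  r_C2² + 6r_C2 − 112 = 0  ⇒  r_C2 = 8 (r>0 drops 1)

8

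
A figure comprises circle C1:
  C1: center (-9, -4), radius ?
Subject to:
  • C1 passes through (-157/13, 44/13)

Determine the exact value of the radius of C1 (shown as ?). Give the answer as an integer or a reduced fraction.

1. [C1∋P]  r_C1² − 64 = 0  ⇒  r_C1 = 8 (r>0 drops 1)

8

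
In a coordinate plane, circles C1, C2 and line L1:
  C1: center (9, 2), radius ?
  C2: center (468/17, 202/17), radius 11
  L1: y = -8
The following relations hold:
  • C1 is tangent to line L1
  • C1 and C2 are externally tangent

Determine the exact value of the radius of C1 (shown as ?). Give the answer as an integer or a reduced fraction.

1. [C1‖L1]  r_C1² − 100 = 0  ⇒  r_C1 = 10 (r>0 drops 1)
2. [ext C1·C2]  r_C1² + 22r_C1 − 320 = 0  ⇒  r_C1 = 10 (r>0 drops 1)

10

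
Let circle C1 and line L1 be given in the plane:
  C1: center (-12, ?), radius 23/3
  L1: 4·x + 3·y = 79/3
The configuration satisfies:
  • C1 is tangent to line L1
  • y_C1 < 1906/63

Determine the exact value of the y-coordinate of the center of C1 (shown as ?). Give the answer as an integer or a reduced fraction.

1. [C1‖L1]  y_C1² − (446/9)y_C1 + 1352/3 = 0  ⇒  y_C1 = 12 or 338/9
2. given y_C1 < 1906/63: keep 12

12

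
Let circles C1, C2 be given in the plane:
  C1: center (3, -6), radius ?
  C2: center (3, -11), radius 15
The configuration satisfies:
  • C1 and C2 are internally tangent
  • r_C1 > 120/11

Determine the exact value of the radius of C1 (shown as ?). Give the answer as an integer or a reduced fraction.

1. [int C1,C2]  r_C1² − 30r_C1 + 200 = 0  ⇒  r_C1 = 10 or 20
2. given r_C1 > 120/11: keep 20

20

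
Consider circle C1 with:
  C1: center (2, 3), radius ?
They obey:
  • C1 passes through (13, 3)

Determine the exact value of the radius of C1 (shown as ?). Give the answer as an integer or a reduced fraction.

1. [C1∋P]  r_C1² − 121 = 0  ⇒  r_C1 = 11 (r>0 drops 1)

11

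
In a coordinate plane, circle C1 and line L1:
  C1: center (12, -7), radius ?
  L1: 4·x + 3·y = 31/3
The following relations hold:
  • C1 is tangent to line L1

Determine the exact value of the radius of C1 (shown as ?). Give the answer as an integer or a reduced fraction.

10/3

1. [C1‖L1]  r_C1² − 100/9 = 0  ⇒  r_C1 = 10/3 (r>0 drops 1)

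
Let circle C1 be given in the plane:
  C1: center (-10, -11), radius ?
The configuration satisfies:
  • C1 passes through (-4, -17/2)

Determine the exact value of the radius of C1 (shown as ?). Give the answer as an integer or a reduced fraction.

13/2

1. [C1∋P]  r_C1² − 169/4 = 0  ⇒  r_C1 = 13/2 (r>0 drops 1)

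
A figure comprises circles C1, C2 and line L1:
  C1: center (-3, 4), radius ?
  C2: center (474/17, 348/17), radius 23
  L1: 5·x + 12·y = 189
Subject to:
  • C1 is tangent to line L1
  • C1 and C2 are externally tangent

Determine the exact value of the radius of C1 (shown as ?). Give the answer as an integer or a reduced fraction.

1. [C1‖L1]  r_C1² − 144 = 0  ⇒  r_C1 = 12 (r>0 drops 1)
2. [ext C1·C2]  r_C1² + 46r_C1 − 696 = 0  ⇒  r_C1 = 12 (r>0 drops 1)

12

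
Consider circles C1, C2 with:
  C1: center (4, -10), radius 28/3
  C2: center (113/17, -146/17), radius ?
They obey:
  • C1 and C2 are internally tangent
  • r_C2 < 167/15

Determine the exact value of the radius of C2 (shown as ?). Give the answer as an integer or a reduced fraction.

19/3

1. [int C1,C2]  r_C2² − (56/3)r_C2 + 703/9 = 0  ⇒  r_C2 = 19/3 or 37/3
2. given r_C2 < 167/15: keep 19/3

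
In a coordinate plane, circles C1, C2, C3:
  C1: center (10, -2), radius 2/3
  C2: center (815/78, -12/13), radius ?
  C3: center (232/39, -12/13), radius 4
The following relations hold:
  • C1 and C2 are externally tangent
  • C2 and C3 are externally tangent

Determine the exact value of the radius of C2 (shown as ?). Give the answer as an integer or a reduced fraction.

1/2

1. [ext C1·C2]  r_C2² + (4/3)r_C2 − 11/12 = 0  ⇒  r_C2 = 1/2 (r>0 drops 1)
2. [ext C2·C3]  r_C2² + 8r_C2 − 17/4 = 0  ⇒  r_C2 = 1/2 (r>0 drops 1)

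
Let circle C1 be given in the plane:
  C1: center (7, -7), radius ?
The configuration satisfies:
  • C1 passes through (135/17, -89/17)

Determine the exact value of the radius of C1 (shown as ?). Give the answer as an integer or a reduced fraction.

1. [C1∋P]  r_C1² − 4 = 0  ⇒  r_C1 = 2 (r>0 drops 1)

2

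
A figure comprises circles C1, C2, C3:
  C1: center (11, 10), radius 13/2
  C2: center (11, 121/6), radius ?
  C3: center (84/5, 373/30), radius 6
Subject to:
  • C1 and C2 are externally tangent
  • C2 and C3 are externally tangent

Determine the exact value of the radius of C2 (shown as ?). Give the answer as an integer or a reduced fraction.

1. [ext C1·C2]  r_C2² + 13r_C2 − 550/9 = 0  ⇒  r_C2 = 11/3 (r>0 drops 1)
2. [ext C2·C3]  r_C2² + 12r_C2 − 517/9 = 0  ⇒  r_C2 = 11/3 (r>0 drops 1)

11/3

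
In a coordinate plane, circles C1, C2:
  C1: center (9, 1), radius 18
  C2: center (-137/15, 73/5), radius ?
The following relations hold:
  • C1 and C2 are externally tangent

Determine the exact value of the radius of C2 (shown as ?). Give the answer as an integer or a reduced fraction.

1. [ext C1·C2]  r_C2² + 36r_C2 − 1708/9 = 0  ⇒  r_C2 = 14/3 (r>0 drops 1)

14/3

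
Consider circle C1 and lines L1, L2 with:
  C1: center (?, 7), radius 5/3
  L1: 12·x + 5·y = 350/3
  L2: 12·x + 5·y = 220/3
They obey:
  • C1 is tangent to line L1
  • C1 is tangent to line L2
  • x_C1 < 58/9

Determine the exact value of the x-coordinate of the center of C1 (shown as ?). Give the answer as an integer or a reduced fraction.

5

1. [C1‖L1]  x_C1² − (245/18)x_C1 + 775/18 = 0  ⇒  x_C1 = 5 or 155/18
2. [C1‖L2]  x_C1² − (115/18)x_C1 + 125/18 = 0  ⇒  x_C1 = 25/18 or 5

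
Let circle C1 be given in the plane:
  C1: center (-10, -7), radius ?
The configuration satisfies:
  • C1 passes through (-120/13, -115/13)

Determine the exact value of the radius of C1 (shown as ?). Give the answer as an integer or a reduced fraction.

1. [C1∋P]  r_C1² − 4 = 0  ⇒  r_C1 = 2 (r>0 drops 1)

2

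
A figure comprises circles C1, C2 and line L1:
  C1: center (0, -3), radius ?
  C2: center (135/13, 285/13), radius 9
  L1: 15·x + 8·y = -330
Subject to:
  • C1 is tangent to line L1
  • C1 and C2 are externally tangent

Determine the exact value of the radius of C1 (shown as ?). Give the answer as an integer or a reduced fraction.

18

1. [C1‖L1]  r_C1² − 324 = 0  ⇒  r_C1 = 18 (r>0 drops 1)
2. [ext C1·C2]  r_C1² + 18r_C1 − 648 = 0  ⇒  r_C1 = 18 (r>0 drops 1)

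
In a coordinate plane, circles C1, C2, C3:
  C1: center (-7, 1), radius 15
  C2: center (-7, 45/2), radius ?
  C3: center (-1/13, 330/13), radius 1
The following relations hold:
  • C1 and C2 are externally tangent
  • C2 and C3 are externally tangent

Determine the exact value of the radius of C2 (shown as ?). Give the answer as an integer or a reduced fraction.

1. [ext C1·C2]  r_C2² + 30r_C2 − 949/4 = 0  ⇒  r_C2 = 13/2 (r>0 drops 1)
2. [ext C2·C3]  r_C2² + 2r_C2 − 221/4 = 0  ⇒  r_C2 = 13/2 (r>0 drops 1)

13/2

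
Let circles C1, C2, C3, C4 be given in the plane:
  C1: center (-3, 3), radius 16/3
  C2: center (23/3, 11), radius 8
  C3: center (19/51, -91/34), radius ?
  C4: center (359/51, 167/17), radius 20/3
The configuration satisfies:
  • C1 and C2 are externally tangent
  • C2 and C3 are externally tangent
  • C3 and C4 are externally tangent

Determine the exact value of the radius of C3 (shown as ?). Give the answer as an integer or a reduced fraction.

15/2

1. [ext C2·C3]  r_C3² + 16r_C3 − 705/4 = 0  ⇒  r_C3 = 15/2 (r>0 drops 1)
2. [ext C3·C4]  r_C3² + (40/3)r_C3 − 625/4 = 0  ⇒  r_C3 = 15/2 (r>0 drops 1)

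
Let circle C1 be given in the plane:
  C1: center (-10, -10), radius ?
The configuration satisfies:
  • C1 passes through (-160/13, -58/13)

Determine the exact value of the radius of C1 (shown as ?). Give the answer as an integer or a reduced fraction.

6

1. [C1∋P]  r_C1² − 36 = 0  ⇒  r_C1 = 6 (r>0 drops 1)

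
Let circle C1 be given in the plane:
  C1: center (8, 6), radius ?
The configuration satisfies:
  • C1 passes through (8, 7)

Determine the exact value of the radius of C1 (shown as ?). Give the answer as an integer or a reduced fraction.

1. [C1∋P]  r_C1² − 1 = 0  ⇒  r_C1 = 1 (r>0 drops 1)

1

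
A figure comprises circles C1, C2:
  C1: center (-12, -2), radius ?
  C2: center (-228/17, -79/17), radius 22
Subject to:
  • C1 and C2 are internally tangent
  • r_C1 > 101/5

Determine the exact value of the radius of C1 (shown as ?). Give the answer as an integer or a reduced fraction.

1. [int C1,C2]  r_C1² − 44r_C1 + 475 = 0  ⇒  r_C1 = 19 or 25
2. given r_C1 > 101/5: keep 25

25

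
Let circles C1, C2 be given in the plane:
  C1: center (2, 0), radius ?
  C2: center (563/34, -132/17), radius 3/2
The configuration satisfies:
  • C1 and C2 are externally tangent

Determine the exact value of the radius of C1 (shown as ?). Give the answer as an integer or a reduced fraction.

1. [ext C1·C2]  r_C1² + 3r_C1 − 270 = 0  ⇒  r_C1 = 15 (r>0 drops 1)

15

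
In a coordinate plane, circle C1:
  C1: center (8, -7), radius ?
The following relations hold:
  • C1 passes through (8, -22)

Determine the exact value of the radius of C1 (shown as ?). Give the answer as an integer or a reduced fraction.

15

1. [C1∋P]  r_C1² − 225 = 0  ⇒  r_C1 = 15 (r>0 drops 1)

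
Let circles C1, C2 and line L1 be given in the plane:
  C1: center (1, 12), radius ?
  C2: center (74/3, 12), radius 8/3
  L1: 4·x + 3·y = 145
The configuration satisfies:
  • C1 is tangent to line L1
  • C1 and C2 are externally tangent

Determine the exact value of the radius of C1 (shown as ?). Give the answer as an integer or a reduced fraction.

21

1. [C1‖L1]  r_C1² − 441 = 0  ⇒  r_C1 = 21 (r>0 drops 1)
2. [ext C1·C2]  r_C1² + (16/3)r_C1 − 553 = 0  ⇒  r_C1 = 21 (r>0 drops 1)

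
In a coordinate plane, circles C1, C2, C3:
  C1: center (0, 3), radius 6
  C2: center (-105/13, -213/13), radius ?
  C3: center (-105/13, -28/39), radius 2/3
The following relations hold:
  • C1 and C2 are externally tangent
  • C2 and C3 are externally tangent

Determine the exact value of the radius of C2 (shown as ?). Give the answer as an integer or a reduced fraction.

1. [ext C1·C2]  r_C2² + 12r_C2 − 405 = 0  ⇒  r_C2 = 15 (r>0 drops 1)
2. [ext C2·C3]  r_C2² + (4/3)r_C2 − 245 = 0  ⇒  r_C2 = 15 (r>0 drops 1)

15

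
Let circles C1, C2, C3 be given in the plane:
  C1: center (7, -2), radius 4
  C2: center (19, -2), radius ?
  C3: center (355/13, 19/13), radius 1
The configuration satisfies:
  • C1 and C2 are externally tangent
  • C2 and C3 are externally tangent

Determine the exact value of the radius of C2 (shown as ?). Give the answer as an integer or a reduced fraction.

1. [ext C1·C2]  r_C2² + 8r_C2 − 128 = 0  ⇒  r_C2 = 8 (r>0 drops 1)
2. [ext C2·C3]  r_C2² + 2r_C2 − 80 = 0  ⇒  r_C2 = 8 (r>0 drops 1)

8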